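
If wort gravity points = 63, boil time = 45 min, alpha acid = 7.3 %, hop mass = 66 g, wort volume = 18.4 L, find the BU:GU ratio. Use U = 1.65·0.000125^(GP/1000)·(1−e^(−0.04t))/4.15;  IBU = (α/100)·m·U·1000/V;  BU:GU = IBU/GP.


U = 1.65·0.000125^(63/1000)·(1−e^(−0.04·45))/4.15 = 0.1884
IBU = (7.3/100)·66·0.1884·1000/18.4 = 49.3311
BU:GU = 49.3311/63

0.7830


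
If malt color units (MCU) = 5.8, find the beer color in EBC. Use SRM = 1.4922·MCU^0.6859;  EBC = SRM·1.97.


SRM = 1.4922·5.8^0.6859 = 4.9827
EBC = 4.9827·1.97

9.8159 EBC


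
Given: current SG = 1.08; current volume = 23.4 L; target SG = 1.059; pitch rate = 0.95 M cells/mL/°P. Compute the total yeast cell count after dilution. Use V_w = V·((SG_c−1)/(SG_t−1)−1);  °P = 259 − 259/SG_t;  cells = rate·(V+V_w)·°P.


V_w = 23.4·((1.08−1)/(1.059−1)−1) = 8.3288
V_final = 23.4 + 8.3288 = 31.7288
°P = 259 − 259/1.059 = 14.4297
cells = 0.95·31.7288·14.4297

434.9439 billion cells


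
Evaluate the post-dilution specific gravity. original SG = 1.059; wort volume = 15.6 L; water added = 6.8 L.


SG_new = 1 + (SG_old − 1)·V_old/(V_old + V_water)
pts = (1.059 − 1)·1000·15.6/(15.6 + 6.8) = 41.0893
SG_new = 1 + 41.0893/1000

1.0411


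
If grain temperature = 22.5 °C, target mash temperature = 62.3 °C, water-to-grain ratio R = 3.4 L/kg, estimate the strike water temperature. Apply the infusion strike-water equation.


T_strike = (0.41/R)·(T_mash − T_grain) + T_mash
T_strike = (0.41/3.4)·(62.3 − 22.5) + 62.3

67.0994 °C


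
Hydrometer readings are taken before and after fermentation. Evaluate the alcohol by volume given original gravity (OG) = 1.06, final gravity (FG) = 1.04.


ABV = (OG − FG) · 131.25
ABV = (1.06 − 1.04) · 131.25

2.6250 % ABV


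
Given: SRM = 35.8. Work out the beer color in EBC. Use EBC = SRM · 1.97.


EBC = 35.8 · 1.97

70.5260 EBC


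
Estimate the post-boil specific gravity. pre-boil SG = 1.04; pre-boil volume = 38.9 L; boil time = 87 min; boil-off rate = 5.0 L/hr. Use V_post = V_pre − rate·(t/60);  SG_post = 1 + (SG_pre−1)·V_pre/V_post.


V_post = 38.9 − 5.0·(87/60) = 31.6500
SG_post = 1 + (1.04 − 1)·38.9/31.6500

1.0492


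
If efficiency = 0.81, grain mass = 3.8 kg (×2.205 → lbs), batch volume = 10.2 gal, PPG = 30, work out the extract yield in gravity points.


points = lbs × PPG × eff / vol
lbs = 3.8 × 2.205 = 8.3790
points = 8.3790 × 30 × 0.81 / 10.2

19.9617 points


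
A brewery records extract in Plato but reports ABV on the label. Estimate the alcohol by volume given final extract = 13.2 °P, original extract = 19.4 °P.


SG = 259/(259 − P);  ABV = (OG − FG)·131.25
OG = 259/(259 − 19.4) = 1.0810
FG = 259/(259 − 13.2) = 1.0537
ABV = (1.0810 − 1.0537)·131.25

3.5787 % ABV


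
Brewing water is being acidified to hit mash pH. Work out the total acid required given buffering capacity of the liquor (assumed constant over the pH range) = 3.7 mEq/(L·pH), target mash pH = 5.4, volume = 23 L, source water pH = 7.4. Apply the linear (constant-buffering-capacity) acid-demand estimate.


acid = buffering capacity · (pH_source − pH_target) · V
acid = 3.7 · (7.4 − 5.4) · 23

170.2000 mEq


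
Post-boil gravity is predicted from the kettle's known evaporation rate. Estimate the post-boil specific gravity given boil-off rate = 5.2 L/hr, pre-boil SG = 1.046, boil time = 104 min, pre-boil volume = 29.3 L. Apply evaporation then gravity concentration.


V_post = V_pre − rate·(t/60);  SG_post = 1 + (SG_pre−1)·V_pre/V_post
V_post = 29.3 − 5.2·(104/60) = 20.2867
SG_post = 1 + (1.046 − 1)·29.3/20.2867

1.0664


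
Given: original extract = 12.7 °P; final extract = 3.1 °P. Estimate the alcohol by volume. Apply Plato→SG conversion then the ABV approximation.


SG = 259/(259 − P);  ABV = (OG − FG)·131.25
OG = 259/(259 − 12.7) = 1.0516
FG = 259/(259 − 3.1) = 1.0121
ABV = (1.0516 − 1.0121)·131.25

5.1777 % ABV


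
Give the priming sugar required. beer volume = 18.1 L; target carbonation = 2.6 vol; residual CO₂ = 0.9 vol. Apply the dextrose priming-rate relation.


sugar = (target − residual)·4.0·V
sugar = (2.6 − 0.9)·4.0·18.1

123.0800 g


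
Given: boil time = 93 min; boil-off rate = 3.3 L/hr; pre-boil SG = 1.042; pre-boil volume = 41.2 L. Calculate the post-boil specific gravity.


V_post = V_pre − rate·(t/60);  SG_post = 1 + (SG_pre−1)·V_pre/V_post
V_post = 41.2 − 3.3·(93/60) = 36.0850
SG_post = 1 + (1.042 − 1)·41.2/36.0850

1.0480


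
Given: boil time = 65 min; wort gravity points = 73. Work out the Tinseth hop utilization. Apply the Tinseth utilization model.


U = 1.65·0.000125^(GP/1000) · (1 − e^(−0.04·t))/4.15
bigness = 1.65·0.000125^(73/1000) = 0.8562
boil_factor = (1 − e^(−0.04·65))/4.15 = 0.2231
U = 0.8562 · 0.2231

0.1910


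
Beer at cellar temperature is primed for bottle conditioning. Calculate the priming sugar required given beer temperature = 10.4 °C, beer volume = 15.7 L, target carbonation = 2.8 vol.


residual = 14.695·(0.01821 + 0.09011·e^(−0.04·T));  sugar = (target − residual)·4.0·V
residual = 14.695·(0.01821 + 0.09011·e^(−0.04·10.4)) = 1.1411
sugar = (2.8 − 1.1411)·4.0·15.7

104.1775 g


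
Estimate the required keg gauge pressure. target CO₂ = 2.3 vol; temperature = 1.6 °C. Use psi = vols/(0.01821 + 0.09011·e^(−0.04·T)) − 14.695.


psi = 2.3/(0.01821 + 0.09011·e^(−0.04·1.6)) − 14.695

7.6930 psi


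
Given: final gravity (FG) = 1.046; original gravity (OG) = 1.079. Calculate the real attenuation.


AA = (OG−FG)/(OG−1)·100;  RA = AA·0.8192
AA = (1.079 − 1.046)/(1.079 − 1)·100 = 41.7722
RA = 41.7722·0.8192

34.2197 %


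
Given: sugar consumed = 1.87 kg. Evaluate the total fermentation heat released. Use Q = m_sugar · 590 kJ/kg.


Q = 1.87 · 590

1103.3000 kJ


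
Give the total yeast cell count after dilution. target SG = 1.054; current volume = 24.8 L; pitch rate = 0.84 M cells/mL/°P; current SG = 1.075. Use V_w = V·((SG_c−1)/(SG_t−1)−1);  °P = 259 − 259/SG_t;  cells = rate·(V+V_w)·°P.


V_w = 24.8·((1.075−1)/(1.054−1)−1) = 9.6444
V_final = 24.8 + 9.6444 = 34.4444
°P = 259 − 259/1.054 = 13.2694
cells = 0.84·34.4444·13.2694

383.9294 billion cells


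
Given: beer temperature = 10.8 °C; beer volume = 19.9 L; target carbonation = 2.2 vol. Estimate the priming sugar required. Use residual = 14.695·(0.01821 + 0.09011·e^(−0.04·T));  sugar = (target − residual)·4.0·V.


residual = 14.695·(0.01821 + 0.09011·e^(−0.04·10.8)) = 1.1273
sugar = (2.2 − 1.1273)·4.0·19.9

85.3903 g


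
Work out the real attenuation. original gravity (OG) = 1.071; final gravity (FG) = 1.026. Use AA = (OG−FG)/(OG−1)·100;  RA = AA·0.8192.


AA = (1.071 − 1.026)/(1.071 − 1)·100 = 63.3803
RA = 63.3803·0.8192

51.9211 %


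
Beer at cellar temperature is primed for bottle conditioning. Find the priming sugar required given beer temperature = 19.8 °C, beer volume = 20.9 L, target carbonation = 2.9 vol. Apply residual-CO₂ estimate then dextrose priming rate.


residual = 14.695·(0.01821 + 0.09011·e^(−0.04·T));  sugar = (target − residual)·4.0·V
residual = 14.695·(0.01821 + 0.09011·e^(−0.04·19.8)) = 0.8674
sugar = (2.9 − 0.8674)·4.0·20.9

169.9286 g


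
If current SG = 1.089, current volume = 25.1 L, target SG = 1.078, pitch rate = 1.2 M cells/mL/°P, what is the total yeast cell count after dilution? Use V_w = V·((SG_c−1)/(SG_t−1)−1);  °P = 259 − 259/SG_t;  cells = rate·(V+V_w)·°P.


V_w = 25.1·((1.089−1)/(1.078−1)−1) = 3.5397
V_final = 25.1 + 3.5397 = 28.6397
°P = 259 − 259/1.078 = 18.7403
cells = 1.2·28.6397·18.7403

644.0595 billion cells


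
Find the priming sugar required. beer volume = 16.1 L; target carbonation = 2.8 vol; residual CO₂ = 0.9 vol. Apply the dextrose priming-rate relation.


sugar = (target − residual)·4.0·V
sugar = (2.8 − 0.9)·4.0·16.1

122.3600 g


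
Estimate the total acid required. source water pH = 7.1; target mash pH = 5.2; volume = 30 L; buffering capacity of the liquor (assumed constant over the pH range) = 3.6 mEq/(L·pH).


acid = buffering capacity · (pH_source − pH_target) · V
acid = 3.6 · (7.1 − 5.2) · 30

205.2000 mEq


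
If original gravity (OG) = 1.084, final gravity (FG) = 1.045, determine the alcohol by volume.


ABV = (OG − FG) · 131.25
ABV = (1.084 − 1.045) · 131.25

5.1188 % ABV


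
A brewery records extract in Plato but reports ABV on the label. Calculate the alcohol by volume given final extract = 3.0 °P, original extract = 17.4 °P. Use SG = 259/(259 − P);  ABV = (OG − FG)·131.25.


OG = 259/(259 − 17.4) = 1.0720
FG = 259/(259 − 3.0) = 1.0117
ABV = (1.0720 − 1.0117)·131.25

7.9145 % ABV


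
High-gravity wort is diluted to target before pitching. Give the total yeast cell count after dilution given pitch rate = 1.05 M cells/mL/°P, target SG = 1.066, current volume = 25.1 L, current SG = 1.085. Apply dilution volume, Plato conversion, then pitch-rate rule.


V_w = V·((SG_c−1)/(SG_t−1)−1);  °P = 259 − 259/SG_t;  cells = rate·(V+V_w)·°P
V_w = 25.1·((1.085−1)/(1.066−1)−1) = 7.2258
V_final = 25.1 + 7.2258 = 32.3258
°P = 259 − 259/1.066 = 16.0356
cells = 1.05·32.3258·16.0356

544.2827 billion cells


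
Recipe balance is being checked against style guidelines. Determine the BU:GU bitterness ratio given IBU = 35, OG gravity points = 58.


BU:GU = IBU / OG_points
BU:GU = 35 / 58

0.6034


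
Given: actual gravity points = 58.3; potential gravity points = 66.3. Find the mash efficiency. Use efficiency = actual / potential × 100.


efficiency = 58.3 / 66.3 × 100

87.9336 %


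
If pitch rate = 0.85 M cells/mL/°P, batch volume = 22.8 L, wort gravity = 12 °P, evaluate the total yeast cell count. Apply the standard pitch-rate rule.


cells (billions) = rate · V_L · °P
cells = 0.85 · 22.8 · 12

232.5600 billion cells


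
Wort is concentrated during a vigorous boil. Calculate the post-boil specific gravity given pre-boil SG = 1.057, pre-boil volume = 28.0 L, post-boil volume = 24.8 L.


SG_post = 1 + (SG_pre − 1)·V_pre/V_post
pts_pre = (1.057 − 1)·1000 = 57.0000
pts_post = 57.0000·28.0/24.8 = 64.3548
SG_post = 1 + 64.3548/1000

1.0644


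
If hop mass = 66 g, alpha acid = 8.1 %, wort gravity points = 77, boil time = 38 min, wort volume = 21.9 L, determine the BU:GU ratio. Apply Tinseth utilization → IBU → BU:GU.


U = 1.65·0.000125^(GP/1000)·(1−e^(−0.04t))/4.15;  IBU = (α/100)·m·U·1000/V;  BU:GU = IBU/GP
U = 1.65·0.000125^(77/1000)·(1−e^(−0.04·38))/4.15 = 0.1555
IBU = (8.1/100)·66·0.1555·1000/21.9 = 37.9572
BU:GU = 37.9572/77

0.4930


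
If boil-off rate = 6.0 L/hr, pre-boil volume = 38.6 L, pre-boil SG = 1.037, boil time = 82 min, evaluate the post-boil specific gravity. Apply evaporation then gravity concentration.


V_post = V_pre − rate·(t/60);  SG_post = 1 + (SG_pre−1)·V_pre/V_post
V_post = 38.6 − 6.0·(82/60) = 30.4000
SG_post = 1 + (1.037 − 1)·38.6/30.4000

1.0470


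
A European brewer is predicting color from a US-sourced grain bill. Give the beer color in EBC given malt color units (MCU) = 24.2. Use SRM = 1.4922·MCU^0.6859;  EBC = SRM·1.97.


SRM = 1.4922·24.2^0.6859 = 13.2735
EBC = 13.2735·1.97

26.1488 EBC


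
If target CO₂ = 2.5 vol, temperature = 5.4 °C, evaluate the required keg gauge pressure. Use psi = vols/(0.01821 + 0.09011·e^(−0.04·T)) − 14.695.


psi = 2.5/(0.01821 + 0.09011·e^(−0.04·5.4)) − 14.695

12.8336 psi


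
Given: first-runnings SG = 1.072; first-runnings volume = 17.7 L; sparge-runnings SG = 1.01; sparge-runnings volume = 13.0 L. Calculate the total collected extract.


total = Σ (SG_i − 1)·1000·V_i
first = (1.072 − 1)·1000·17.7 = 1274.4000
sparge = (1.01 − 1)·1000·13.0 = 130.0000
total = 1274.4000 + 130.0000

1404.4000 gravity·L


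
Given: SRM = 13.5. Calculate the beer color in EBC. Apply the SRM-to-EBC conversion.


EBC = SRM · 1.97
EBC = 13.5 · 1.97

26.5950 EBC


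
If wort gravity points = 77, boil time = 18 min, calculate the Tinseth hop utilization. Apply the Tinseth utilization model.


U = 1.65·0.000125^(GP/1000) · (1 − e^(−0.04·t))/4.15
bigness = 1.65·0.000125^(77/1000) = 0.8259
boil_factor = (1 − e^(−0.04·18))/4.15 = 0.1237
U = 0.8259 · 0.1237

0.1021


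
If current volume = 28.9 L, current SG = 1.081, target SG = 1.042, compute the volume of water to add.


V_water = V·((SG_curr − 1)/(SG_target − 1) − 1)
V_water = 28.9·((1.081 − 1)/(1.042 − 1) − 1)

26.8357 L


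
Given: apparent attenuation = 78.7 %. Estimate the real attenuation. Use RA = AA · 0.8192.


RA = 78.7 · 0.8192

64.4710 %


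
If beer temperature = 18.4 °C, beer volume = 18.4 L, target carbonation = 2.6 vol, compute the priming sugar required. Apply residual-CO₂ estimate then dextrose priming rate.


residual = 14.695·(0.01821 + 0.09011·e^(−0.04·T));  sugar = (target − residual)·4.0·V
residual = 14.695·(0.01821 + 0.09011·e^(−0.04·18.4)) = 0.9019
sugar = (2.6 − 0.9019)·4.0·18.4

124.9797 g


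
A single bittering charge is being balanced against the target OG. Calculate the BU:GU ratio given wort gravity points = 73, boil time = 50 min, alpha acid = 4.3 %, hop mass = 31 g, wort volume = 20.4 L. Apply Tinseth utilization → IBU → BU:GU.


U = 1.65·0.000125^(GP/1000)·(1−e^(−0.04t))/4.15;  IBU = (α/100)·m·U·1000/V;  BU:GU = IBU/GP
U = 1.65·0.000125^(73/1000)·(1−e^(−0.04·50))/4.15 = 0.1784
IBU = (4.3/100)·31·0.1784·1000/20.4 = 11.6562
BU:GU = 11.6562/73

0.1597


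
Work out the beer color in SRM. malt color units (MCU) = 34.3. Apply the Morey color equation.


SRM = 1.4922 · MCU^0.6859
SRM = 1.4922 · 34.3^0.6859

16.8611 SRM


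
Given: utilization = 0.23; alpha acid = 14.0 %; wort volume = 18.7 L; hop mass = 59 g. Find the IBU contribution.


IBU = (α/100)·mass·U·1000 / V
IBU = (14.0/100)·59·0.23·1000 / 18.7

101.5936 IBU


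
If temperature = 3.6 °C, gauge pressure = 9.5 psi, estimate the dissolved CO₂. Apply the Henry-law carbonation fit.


vols = (P + 14.695)·(0.01821 + 0.09011·e^(−0.04·T))
vols = (9.5 + 14.695)·(0.01821 + 0.09011·e^(−0.04·3.6))

2.3284 volumes


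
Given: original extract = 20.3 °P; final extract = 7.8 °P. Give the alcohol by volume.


SG = 259/(259 − P);  ABV = (OG − FG)·131.25
OG = 259/(259 − 20.3) = 1.0850
FG = 259/(259 − 7.8) = 1.0311
ABV = (1.0850 − 1.0311)·131.25

7.0866 % ABV


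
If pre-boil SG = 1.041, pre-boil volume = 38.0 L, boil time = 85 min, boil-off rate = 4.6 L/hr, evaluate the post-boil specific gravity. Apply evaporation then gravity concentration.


V_post = V_pre − rate·(t/60);  SG_post = 1 + (SG_pre−1)·V_pre/V_post
V_post = 38.0 − 4.6·(85/60) = 31.4833
SG_post = 1 + (1.041 − 1)·38.0/31.4833

1.0495


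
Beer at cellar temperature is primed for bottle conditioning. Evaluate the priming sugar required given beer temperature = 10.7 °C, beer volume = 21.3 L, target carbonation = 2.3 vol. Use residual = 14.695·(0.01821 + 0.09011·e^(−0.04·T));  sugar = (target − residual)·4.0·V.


residual = 14.695·(0.01821 + 0.09011·e^(−0.04·10.7)) = 1.1307
sugar = (2.3 − 1.1307)·4.0·21.3

99.6241 g


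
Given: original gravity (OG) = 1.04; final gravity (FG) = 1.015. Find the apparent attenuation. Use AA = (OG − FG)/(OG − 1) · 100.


AA = (1.04 − 1.015)/(1.04 − 1) · 100

62.5000 %


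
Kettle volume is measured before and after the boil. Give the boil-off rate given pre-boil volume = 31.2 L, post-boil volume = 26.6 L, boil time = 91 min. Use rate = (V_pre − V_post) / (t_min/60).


rate = (31.2 − 26.6) / (91/60)

3.0330 L/hr


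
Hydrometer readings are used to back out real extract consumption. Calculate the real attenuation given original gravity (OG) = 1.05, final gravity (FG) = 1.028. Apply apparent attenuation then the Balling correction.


AA = (OG−FG)/(OG−1)·100;  RA = AA·0.8192
AA = (1.05 − 1.028)/(1.05 − 1)·100 = 44.0000
RA = 44.0000·0.8192

36.0448 %


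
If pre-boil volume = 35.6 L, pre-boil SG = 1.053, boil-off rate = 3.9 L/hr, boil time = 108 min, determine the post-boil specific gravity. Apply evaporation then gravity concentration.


V_post = V_pre − rate·(t/60);  SG_post = 1 + (SG_pre−1)·V_pre/V_post
V_post = 35.6 − 3.9·(108/60) = 28.5800
SG_post = 1 + (1.053 − 1)·35.6/28.5800

1.0660


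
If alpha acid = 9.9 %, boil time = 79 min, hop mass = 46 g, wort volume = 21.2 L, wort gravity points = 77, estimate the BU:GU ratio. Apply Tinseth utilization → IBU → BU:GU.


U = 1.65·0.000125^(GP/1000)·(1−e^(−0.04t))/4.15;  IBU = (α/100)·m·U·1000/V;  BU:GU = IBU/GP
U = 1.65·0.000125^(77/1000)·(1−e^(−0.04·79))/4.15 = 0.1906
IBU = (9.9/100)·46·0.1906·1000/21.2 = 40.9381
BU:GU = 40.9381/77

0.5317


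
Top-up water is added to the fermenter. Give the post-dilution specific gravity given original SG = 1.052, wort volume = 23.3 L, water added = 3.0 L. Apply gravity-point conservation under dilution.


SG_new = 1 + (SG_old − 1)·V_old/(V_old + V_water)
pts = (1.052 − 1)·1000·23.3/(23.3 + 3.0) = 46.0684
SG_new = 1 + 46.0684/1000

1.0461


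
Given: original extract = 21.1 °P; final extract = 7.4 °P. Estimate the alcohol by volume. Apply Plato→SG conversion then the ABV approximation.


SG = 259/(259 − P);  ABV = (OG − FG)·131.25
OG = 259/(259 − 21.1) = 1.0887
FG = 259/(259 − 7.4) = 1.0294
ABV = (1.0887 − 1.0294)·131.25

7.7806 % ABV


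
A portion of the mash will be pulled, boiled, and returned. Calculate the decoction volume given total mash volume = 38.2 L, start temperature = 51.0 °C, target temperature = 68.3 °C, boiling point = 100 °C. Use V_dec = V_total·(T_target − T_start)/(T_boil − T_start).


V_dec = 38.2·(68.3 − 51.0)/(100 − 51.0)

13.4869 L


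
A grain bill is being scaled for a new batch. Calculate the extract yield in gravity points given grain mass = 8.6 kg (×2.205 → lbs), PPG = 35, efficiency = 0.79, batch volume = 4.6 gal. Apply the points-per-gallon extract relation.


points = lbs × PPG × eff / vol
lbs = 8.6 × 2.205 = 18.9630
points = 18.9630 × 35 × 0.79 / 4.6

113.9841 points


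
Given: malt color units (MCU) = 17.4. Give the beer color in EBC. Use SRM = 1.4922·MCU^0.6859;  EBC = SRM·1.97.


SRM = 1.4922·17.4^0.6859 = 10.5857
EBC = 10.5857·1.97

20.8538 EBC


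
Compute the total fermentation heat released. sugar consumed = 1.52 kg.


Q = m_sugar · 590 kJ/kg
Q = 1.52 · 590

896.8000 kJ


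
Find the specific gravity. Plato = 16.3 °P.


SG = 259/(259 − P)
SG = 259/(259 − 16.3)

1.0672


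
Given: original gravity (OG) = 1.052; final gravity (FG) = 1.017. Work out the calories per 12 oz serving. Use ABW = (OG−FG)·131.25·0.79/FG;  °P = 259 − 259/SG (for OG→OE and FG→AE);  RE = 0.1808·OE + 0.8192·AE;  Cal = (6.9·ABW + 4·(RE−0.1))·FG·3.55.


ABW = (1.052 − 1.017)·131.25·0.79/1.017 = 3.5684
OE = 259 − 259/1.052 = 12.8023 °P
AE = 259 − 259/1.017 = 4.3294 °P
RE = 0.1808·12.8023 + 0.8192·4.3294 = 5.8613 °P
Cal = (6.9·3.5684 + 4·(5.8613−0.1))·1.017·3.55

172.0951 kcal


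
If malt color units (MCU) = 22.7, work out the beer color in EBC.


SRM = 1.4922·MCU^0.6859;  EBC = SRM·1.97
SRM = 1.4922·22.7^0.6859 = 12.7036
EBC = 12.7036·1.97

25.0260 EBC


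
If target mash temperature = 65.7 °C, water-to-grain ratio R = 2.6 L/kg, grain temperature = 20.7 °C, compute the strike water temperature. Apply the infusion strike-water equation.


T_strike = (0.41/R)·(T_mash − T_grain) + T_mash
T_strike = (0.41/2.6)·(65.7 − 20.7) + 65.7

72.7962 °C


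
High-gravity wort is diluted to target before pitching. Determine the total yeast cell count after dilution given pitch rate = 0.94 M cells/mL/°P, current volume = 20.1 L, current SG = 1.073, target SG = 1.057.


V_w = V·((SG_c−1)/(SG_t−1)−1);  °P = 259 − 259/SG_t;  cells = rate·(V+V_w)·°P
V_w = 20.1·((1.073−1)/(1.057−1)−1) = 5.6421
V_final = 20.1 + 5.6421 = 25.7421
°P = 259 − 259/1.057 = 13.9669
cells = 0.94·25.7421·13.9669

337.9649 billion cells


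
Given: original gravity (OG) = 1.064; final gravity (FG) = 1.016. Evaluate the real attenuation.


AA = (OG−FG)/(OG−1)·100;  RA = AA·0.8192
AA = (1.064 − 1.016)/(1.064 − 1)·100 = 75.0000
RA = 75.0000·0.8192

61.4400 %


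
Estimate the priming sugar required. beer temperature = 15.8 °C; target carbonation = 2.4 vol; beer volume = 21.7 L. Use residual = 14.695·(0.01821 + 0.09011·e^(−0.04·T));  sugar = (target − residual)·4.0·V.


residual = 14.695·(0.01821 + 0.09011·e^(−0.04·15.8)) = 0.9714
sugar = (2.4 − 0.9714)·4.0·21.7

124.0001 g


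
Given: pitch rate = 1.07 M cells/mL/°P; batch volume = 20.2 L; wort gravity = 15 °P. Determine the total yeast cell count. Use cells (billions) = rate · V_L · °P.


cells = 1.07 · 20.2 · 15

324.2100 billion cells


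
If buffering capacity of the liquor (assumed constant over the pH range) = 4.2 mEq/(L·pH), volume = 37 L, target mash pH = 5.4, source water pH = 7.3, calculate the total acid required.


acid = buffering capacity · (pH_source − pH_target) · V
acid = 4.2 · (7.3 − 5.4) · 37

295.2600 mEq


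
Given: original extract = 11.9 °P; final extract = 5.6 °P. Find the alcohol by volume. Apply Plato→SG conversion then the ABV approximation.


SG = 259/(259 − P);  ABV = (OG − FG)·131.25
OG = 259/(259 − 11.9) = 1.0482
FG = 259/(259 − 5.6) = 1.0221
ABV = (1.0482 − 1.0221)·131.25

3.4203 % ABV


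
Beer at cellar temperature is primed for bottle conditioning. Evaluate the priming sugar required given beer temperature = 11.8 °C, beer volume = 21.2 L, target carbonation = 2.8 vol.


residual = 14.695·(0.01821 + 0.09011·e^(−0.04·T));  sugar = (target − residual)·4.0·V
residual = 14.695·(0.01821 + 0.09011·e^(−0.04·11.8)) = 1.0935
sugar = (2.8 − 1.0935)·4.0·21.2

144.7070 g


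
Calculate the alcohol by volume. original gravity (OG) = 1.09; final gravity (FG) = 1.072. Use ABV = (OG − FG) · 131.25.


ABV = (1.09 − 1.072) · 131.25

2.3625 % ABV


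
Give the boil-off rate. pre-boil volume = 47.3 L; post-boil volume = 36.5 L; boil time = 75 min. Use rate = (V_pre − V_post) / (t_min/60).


rate = (47.3 − 36.5) / (75/60)

8.6400 L/hr


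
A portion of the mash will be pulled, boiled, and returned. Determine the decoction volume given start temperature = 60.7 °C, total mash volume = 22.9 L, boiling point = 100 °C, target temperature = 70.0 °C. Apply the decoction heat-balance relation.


V_dec = V_total·(T_target − T_start)/(T_boil − T_start)
V_dec = 22.9·(70.0 − 60.7)/(100 − 60.7)

5.4191 L


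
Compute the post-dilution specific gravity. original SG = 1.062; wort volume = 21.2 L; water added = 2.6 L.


SG_new = 1 + (SG_old − 1)·V_old/(V_old + V_water)
pts = (1.062 − 1)·1000·21.2/(21.2 + 2.6) = 55.2269
SG_new = 1 + 55.2269/1000

1.0552


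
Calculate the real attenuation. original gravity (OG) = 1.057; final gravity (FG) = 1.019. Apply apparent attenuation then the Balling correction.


AA = (OG−FG)/(OG−1)·100;  RA = AA·0.8192
AA = (1.057 − 1.019)/(1.057 − 1)·100 = 66.6667
RA = 66.6667·0.8192

54.6133 %


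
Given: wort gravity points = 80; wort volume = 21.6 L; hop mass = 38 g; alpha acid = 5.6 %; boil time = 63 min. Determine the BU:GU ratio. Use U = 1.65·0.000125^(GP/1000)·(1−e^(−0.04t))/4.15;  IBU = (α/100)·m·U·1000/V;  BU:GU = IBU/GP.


U = 1.65·0.000125^(80/1000)·(1−e^(−0.04·63))/4.15 = 0.1781
IBU = (5.6/100)·38·0.1781·1000/21.6 = 17.5500
BU:GU = 17.5500/80

0.2194


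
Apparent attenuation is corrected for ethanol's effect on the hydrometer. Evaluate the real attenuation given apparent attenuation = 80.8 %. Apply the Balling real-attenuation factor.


RA = AA · 0.8192
RA = 80.8 · 0.8192

66.1914 %


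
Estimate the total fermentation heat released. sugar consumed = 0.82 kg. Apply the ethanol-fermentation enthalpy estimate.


Q = m_sugar · 590 kJ/kg
Q = 0.82 · 590

483.8000 kJ


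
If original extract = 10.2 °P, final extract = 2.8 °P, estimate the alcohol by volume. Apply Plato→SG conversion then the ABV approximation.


SG = 259/(259 − P);  ABV = (OG − FG)·131.25
OG = 259/(259 − 10.2) = 1.0410
FG = 259/(259 − 2.8) = 1.0109
ABV = (1.0410 − 1.0109)·131.25

3.9464 % ABV


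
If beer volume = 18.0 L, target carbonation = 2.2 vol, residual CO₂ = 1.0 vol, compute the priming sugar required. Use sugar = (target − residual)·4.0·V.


sugar = (2.2 − 1.0)·4.0·18.0

86.4000 g


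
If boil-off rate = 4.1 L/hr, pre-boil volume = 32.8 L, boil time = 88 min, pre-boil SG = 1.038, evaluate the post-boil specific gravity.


V_post = V_pre − rate·(t/60);  SG_post = 1 + (SG_pre−1)·V_pre/V_post
V_post = 32.8 − 4.1·(88/60) = 26.7867
SG_post = 1 + (1.038 − 1)·32.8/26.7867

1.0465


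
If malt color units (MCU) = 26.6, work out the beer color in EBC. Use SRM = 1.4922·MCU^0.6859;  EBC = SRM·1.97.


SRM = 1.4922·26.6^0.6859 = 14.1629
EBC = 14.1629·1.97

27.9010 EBC


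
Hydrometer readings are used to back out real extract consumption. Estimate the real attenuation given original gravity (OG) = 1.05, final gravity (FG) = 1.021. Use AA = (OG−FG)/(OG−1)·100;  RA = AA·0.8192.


AA = (1.05 − 1.021)/(1.05 − 1)·100 = 58.0000
RA = 58.0000·0.8192

47.5136 %


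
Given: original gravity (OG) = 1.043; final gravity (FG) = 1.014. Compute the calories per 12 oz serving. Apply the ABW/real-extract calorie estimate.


ABW = (OG−FG)·131.25·0.79/FG;  °P = 259 − 259/SG (for OG→OE and FG→AE);  RE = 0.1808·OE + 0.8192·AE;  Cal = (6.9·ABW + 4·(RE−0.1))·FG·3.55
ABW = (1.043 − 1.014)·131.25·0.79/1.014 = 2.9654
OE = 259 − 259/1.043 = 10.6779 °P
AE = 259 − 259/1.014 = 3.5759 °P
RE = 0.1808·10.6779 + 0.8192·3.5759 = 4.8600 °P
Cal = (6.9·2.9654 + 4·(4.8600−0.1))·1.014·3.55

142.1927 kcal


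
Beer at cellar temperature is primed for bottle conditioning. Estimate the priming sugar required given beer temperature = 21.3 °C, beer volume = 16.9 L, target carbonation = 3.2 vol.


residual = 14.695·(0.01821 + 0.09011·e^(−0.04·T));  sugar = (target − residual)·4.0·V
residual = 14.695·(0.01821 + 0.09011·e^(−0.04·21.3)) = 0.8324
sugar = (3.2 − 0.8324)·4.0·16.9

160.0475 g


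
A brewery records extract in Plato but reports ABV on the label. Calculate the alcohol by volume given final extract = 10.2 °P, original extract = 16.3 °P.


SG = 259/(259 − P);  ABV = (OG − FG)·131.25
OG = 259/(259 − 16.3) = 1.0672
FG = 259/(259 − 10.2) = 1.0410
ABV = (1.0672 − 1.0410)·131.25

3.4341 % ABV


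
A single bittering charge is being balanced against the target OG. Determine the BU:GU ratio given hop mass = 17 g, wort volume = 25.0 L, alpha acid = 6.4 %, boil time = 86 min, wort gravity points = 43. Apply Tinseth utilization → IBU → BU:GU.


U = 1.65·0.000125^(GP/1000)·(1−e^(−0.04t))/4.15;  IBU = (α/100)·m·U·1000/V;  BU:GU = IBU/GP
U = 1.65·0.000125^(43/1000)·(1−e^(−0.04·86))/4.15 = 0.2615
IBU = (6.4/100)·17·0.2615·1000/25.0 = 11.3799
BU:GU = 11.3799/43

0.2646


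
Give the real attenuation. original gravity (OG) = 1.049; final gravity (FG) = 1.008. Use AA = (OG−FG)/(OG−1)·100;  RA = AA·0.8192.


AA = (1.049 − 1.008)/(1.049 − 1)·100 = 83.6735
RA = 83.6735·0.8192

68.5453 %


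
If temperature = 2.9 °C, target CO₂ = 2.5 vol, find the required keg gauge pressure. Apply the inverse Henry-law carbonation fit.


psi = vols/(0.01821 + 0.09011·e^(−0.04·T)) − 14.695
psi = 2.5/(0.01821 + 0.09011·e^(−0.04·2.9)) − 14.695

10.6984 psi


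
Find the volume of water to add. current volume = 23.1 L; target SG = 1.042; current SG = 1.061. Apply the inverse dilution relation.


V_water = V·((SG_curr − 1)/(SG_target − 1) − 1)
V_water = 23.1·((1.061 − 1)/(1.042 − 1) − 1)

10.4500 L


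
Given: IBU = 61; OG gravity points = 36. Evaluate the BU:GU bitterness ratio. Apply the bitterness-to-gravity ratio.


BU:GU = IBU / OG_points
BU:GU = 61 / 36

1.6944


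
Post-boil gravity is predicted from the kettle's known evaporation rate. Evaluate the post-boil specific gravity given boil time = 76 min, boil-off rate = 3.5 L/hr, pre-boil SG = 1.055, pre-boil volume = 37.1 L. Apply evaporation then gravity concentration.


V_post = V_pre − rate·(t/60);  SG_post = 1 + (SG_pre−1)·V_pre/V_post
V_post = 37.1 − 3.5·(76/60) = 32.6667
SG_post = 1 + (1.055 − 1)·37.1/32.6667

1.0625


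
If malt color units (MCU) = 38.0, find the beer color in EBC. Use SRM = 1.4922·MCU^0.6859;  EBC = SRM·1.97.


SRM = 1.4922·38.0^0.6859 = 18.0884
EBC = 18.0884·1.97

35.6342 EBC


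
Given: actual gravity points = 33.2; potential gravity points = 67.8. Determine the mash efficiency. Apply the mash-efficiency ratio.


efficiency = actual / potential × 100
efficiency = 33.2 / 67.8 × 100

48.9676 %


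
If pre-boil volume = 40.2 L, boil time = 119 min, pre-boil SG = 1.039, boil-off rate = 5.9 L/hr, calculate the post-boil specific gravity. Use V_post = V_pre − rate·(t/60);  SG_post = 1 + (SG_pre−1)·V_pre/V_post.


V_post = 40.2 − 5.9·(119/60) = 28.4983
SG_post = 1 + (1.039 − 1)·40.2/28.4983

1.0550


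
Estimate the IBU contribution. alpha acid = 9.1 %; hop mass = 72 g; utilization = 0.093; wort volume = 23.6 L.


IBU = (α/100)·mass·U·1000 / V
IBU = (9.1/100)·72·0.093·1000 / 23.6

25.8193 IBU


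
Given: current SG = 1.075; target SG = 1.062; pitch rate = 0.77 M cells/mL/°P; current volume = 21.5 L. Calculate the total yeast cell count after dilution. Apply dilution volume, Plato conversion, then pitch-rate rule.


V_w = V·((SG_c−1)/(SG_t−1)−1);  °P = 259 − 259/SG_t;  cells = rate·(V+V_w)·°P
V_w = 21.5·((1.075−1)/(1.062−1)−1) = 4.5081
V_final = 21.5 + 4.5081 = 26.0081
°P = 259 − 259/1.062 = 15.1205
cells = 0.77·26.0081·15.1205

302.8069 billion cells


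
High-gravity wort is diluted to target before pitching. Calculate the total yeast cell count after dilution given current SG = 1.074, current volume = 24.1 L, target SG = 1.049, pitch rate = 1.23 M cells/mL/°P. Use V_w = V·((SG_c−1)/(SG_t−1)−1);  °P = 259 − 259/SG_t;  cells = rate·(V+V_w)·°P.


V_w = 24.1·((1.074−1)/(1.049−1)−1) = 12.2959
V_final = 24.1 + 12.2959 = 36.3959
°P = 259 − 259/1.049 = 12.0982
cells = 1.23·36.3959·12.0982

541.5994 billion cells


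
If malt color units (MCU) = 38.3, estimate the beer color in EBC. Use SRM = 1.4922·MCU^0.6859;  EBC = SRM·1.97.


SRM = 1.4922·38.3^0.6859 = 18.1862
EBC = 18.1862·1.97

35.8269 EBC


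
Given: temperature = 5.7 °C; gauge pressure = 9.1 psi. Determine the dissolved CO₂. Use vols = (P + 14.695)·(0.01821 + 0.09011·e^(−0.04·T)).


vols = (9.1 + 14.695)·(0.01821 + 0.09011·e^(−0.04·5.7))

2.1403 volumes


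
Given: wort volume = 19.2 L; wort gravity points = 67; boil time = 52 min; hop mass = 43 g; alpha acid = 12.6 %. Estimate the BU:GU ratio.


U = 1.65·0.000125^(GP/1000)·(1−e^(−0.04t))/4.15;  IBU = (α/100)·m·U·1000/V;  BU:GU = IBU/GP
U = 1.65·0.000125^(67/1000)·(1−e^(−0.04·52))/4.15 = 0.1905
IBU = (12.6/100)·43·0.1905·1000/19.2 = 53.7662
BU:GU = 53.7662/67

0.8025


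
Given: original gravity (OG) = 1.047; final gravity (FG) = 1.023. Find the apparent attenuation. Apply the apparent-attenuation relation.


AA = (OG − FG)/(OG − 1) · 100
AA = (1.047 − 1.023)/(1.047 − 1) · 100

51.0638 %


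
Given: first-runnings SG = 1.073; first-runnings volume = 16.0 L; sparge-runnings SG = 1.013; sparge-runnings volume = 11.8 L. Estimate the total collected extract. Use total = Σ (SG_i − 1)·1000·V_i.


first = (1.073 − 1)·1000·16.0 = 1168.0000
sparge = (1.013 − 1)·1000·11.8 = 153.4000
total = 1168.0000 + 153.4000

1321.4000 gravity·L


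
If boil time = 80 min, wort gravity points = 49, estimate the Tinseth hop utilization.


U = 1.65·0.000125^(GP/1000) · (1 − e^(−0.04·t))/4.15
bigness = 1.65·0.000125^(49/1000) = 1.0623
boil_factor = (1 − e^(−0.04·80))/4.15 = 0.2311
U = 1.0623 · 0.2311

0.2455


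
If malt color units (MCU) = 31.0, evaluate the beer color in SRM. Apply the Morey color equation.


SRM = 1.4922 · MCU^0.6859
SRM = 1.4922 · 31.0^0.6859

15.7308 SRM


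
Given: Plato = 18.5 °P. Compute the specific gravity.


SG = 259/(259 − P)
SG = 259/(259 − 18.5)

1.0769


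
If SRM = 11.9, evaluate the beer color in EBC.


EBC = SRM · 1.97
EBC = 11.9 · 1.97

23.4430 EBC


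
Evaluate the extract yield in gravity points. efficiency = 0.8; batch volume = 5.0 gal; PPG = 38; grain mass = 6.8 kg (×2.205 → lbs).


points = lbs × PPG × eff / vol
lbs = 6.8 × 2.205 = 14.9940
points = 14.9940 × 38 × 0.8 / 5.0

91.1635 points


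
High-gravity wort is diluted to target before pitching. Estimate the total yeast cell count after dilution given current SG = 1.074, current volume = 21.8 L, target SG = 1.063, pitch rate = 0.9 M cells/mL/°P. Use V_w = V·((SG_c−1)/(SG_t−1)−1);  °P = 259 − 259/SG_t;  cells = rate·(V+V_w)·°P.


V_w = 21.8·((1.074−1)/(1.063−1)−1) = 3.8063
V_final = 21.8 + 3.8063 = 25.6063
°P = 259 − 259/1.063 = 15.3500
cells = 0.9·25.6063·15.3500

353.7506 billion cells


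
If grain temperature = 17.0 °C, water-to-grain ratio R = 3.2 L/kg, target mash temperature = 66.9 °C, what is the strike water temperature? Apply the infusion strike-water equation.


T_strike = (0.41/R)·(T_mash − T_grain) + T_mash
T_strike = (0.41/3.2)·(66.9 − 17.0) + 66.9

73.2934 °C


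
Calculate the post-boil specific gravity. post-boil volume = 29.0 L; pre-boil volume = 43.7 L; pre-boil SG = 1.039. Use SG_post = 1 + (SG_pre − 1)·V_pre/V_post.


pts_pre = (1.039 − 1)·1000 = 39.0000
pts_post = 39.0000·43.7/29.0 = 58.7690
SG_post = 1 + 58.7690/1000

1.0588


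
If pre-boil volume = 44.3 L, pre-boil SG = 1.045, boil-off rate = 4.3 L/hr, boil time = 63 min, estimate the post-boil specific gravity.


V_post = V_pre − rate·(t/60);  SG_post = 1 + (SG_pre−1)·V_pre/V_post
V_post = 44.3 − 4.3·(63/60) = 39.7850
SG_post = 1 + (1.045 − 1)·44.3/39.7850

1.0501


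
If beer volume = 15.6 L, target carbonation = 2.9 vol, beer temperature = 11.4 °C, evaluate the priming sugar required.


residual = 14.695·(0.01821 + 0.09011·e^(−0.04·T));  sugar = (target − residual)·4.0·V
residual = 14.695·(0.01821 + 0.09011·e^(−0.04·11.4)) = 1.1069
sugar = (2.9 − 1.1069)·4.0·15.6

111.8913 g


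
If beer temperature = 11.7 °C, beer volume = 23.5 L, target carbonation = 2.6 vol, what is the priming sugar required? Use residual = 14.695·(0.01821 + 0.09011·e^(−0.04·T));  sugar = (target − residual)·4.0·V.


residual = 14.695·(0.01821 + 0.09011·e^(−0.04·11.7)) = 1.0969
sugar = (2.6 − 1.0969)·4.0·23.5

141.2952 g


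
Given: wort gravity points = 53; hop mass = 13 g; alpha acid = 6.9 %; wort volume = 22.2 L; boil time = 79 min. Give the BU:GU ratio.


U = 1.65·0.000125^(GP/1000)·(1−e^(−0.04t))/4.15;  IBU = (α/100)·m·U·1000/V;  BU:GU = IBU/GP
U = 1.65·0.000125^(53/1000)·(1−e^(−0.04·79))/4.15 = 0.2365
IBU = (6.9/100)·13·0.2365·1000/22.2 = 9.5540
BU:GU = 9.5540/53

0.1803


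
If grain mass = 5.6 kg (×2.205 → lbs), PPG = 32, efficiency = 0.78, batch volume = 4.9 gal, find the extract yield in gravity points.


points = lbs × PPG × eff / vol
lbs = 5.6 × 2.205 = 12.3480
points = 12.3480 × 32 × 0.78 / 4.9

62.8992 points


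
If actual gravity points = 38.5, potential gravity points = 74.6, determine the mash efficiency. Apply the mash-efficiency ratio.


efficiency = actual / potential × 100
efficiency = 38.5 / 74.6 × 100

51.6086 %


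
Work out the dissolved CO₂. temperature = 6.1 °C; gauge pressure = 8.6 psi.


vols = (P + 14.695)·(0.01821 + 0.09011·e^(−0.04·T))
vols = (8.6 + 14.695)·(0.01821 + 0.09011·e^(−0.04·6.1))

2.0688 volumes


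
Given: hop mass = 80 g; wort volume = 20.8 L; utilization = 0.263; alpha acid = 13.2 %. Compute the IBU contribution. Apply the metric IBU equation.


IBU = (α/100)·mass·U·1000 / V
IBU = (13.2/100)·80·0.263·1000 / 20.8

133.5231 IBU


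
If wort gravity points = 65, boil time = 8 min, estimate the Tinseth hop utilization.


U = 1.65·0.000125^(GP/1000) · (1 − e^(−0.04·t))/4.15
bigness = 1.65·0.000125^(65/1000) = 0.9200
boil_factor = (1 − e^(−0.04·8))/4.15 = 0.0660
U = 0.9200 · 0.0660

0.0607


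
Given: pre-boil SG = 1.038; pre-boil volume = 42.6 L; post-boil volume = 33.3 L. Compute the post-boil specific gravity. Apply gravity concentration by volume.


SG_post = 1 + (SG_pre − 1)·V_pre/V_post
pts_pre = (1.038 − 1)·1000 = 38.0000
pts_post = 38.0000·42.6/33.3 = 48.6126
SG_post = 1 + 48.6126/1000

1.0486


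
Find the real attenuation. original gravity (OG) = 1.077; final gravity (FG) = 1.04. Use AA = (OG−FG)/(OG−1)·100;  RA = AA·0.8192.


AA = (1.077 − 1.04)/(1.077 − 1)·100 = 48.0519
RA = 48.0519·0.8192

39.3642 %


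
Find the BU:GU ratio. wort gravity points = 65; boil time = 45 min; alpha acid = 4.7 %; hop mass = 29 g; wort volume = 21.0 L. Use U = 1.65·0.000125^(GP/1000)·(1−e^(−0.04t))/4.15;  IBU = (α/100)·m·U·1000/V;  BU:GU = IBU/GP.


U = 1.65·0.000125^(65/1000)·(1−e^(−0.04·45))/4.15 = 0.1850
IBU = (4.7/100)·29·0.1850·1000/21.0 = 12.0100
BU:GU = 12.0100/65

0.1848


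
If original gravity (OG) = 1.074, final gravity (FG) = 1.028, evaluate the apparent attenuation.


AA = (OG − FG)/(OG − 1) · 100
AA = (1.074 − 1.028)/(1.074 − 1) · 100

62.1622 %


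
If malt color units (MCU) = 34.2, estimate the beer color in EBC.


SRM = 1.4922·MCU^0.6859;  EBC = SRM·1.97
SRM = 1.4922·34.2^0.6859 = 16.8273
EBC = 16.8273·1.97

33.1499 EBC


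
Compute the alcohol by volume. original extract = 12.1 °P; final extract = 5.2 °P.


SG = 259/(259 − P);  ABV = (OG − FG)·131.25
OG = 259/(259 − 12.1) = 1.0490
FG = 259/(259 − 5.2) = 1.0205
ABV = (1.0490 − 1.0205)·131.25

3.7431 % ABV


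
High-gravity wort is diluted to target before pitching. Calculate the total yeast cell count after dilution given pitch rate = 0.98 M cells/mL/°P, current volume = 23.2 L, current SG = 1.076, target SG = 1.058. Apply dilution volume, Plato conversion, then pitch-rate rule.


V_w = V·((SG_c−1)/(SG_t−1)−1);  °P = 259 − 259/SG_t;  cells = rate·(V+V_w)·°P
V_w = 23.2·((1.076−1)/(1.058−1)−1) = 7.2000
V_final = 23.2 + 7.2000 = 30.4000
°P = 259 − 259/1.058 = 14.1985
cells = 0.98·30.4000·14.1985

423.0013 billion cells


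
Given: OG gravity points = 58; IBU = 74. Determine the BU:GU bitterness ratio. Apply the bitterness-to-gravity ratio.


BU:GU = IBU / OG_points
BU:GU = 74 / 58

1.2759


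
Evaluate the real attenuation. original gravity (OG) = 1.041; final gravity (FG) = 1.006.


AA = (OG−FG)/(OG−1)·100;  RA = AA·0.8192
AA = (1.041 − 1.006)/(1.041 − 1)·100 = 85.3659
RA = 85.3659·0.8192

69.9317 %


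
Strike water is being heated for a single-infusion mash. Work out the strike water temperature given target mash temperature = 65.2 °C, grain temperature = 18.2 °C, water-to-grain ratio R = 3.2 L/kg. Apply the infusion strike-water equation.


T_strike = (0.41/R)·(T_mash − T_grain) + T_mash
T_strike = (0.41/3.2)·(65.2 − 18.2) + 65.2

71.2219 °C
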